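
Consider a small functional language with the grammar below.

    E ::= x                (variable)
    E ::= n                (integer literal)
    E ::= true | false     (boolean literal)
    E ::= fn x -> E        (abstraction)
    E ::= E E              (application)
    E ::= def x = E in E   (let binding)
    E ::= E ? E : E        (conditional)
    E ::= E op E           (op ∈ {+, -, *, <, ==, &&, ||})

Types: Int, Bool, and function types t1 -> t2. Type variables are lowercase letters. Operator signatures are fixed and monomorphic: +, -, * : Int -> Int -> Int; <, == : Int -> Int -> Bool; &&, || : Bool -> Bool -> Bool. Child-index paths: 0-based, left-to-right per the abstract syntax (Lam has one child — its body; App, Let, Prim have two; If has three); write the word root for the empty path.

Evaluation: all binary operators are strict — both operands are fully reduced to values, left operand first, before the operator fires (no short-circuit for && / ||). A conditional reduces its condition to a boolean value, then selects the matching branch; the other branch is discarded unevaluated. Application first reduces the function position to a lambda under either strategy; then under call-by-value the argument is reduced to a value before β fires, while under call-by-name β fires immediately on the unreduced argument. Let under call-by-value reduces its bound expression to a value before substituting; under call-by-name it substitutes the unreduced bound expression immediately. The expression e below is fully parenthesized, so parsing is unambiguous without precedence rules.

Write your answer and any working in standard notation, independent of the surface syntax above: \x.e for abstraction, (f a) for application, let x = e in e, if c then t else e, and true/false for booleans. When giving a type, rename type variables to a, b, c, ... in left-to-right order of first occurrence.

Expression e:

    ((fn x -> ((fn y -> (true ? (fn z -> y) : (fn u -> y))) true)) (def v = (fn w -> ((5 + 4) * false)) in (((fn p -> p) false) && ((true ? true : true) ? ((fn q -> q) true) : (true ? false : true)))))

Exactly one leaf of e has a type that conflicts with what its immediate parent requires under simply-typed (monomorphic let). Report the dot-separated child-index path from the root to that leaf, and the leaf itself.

Answer: 1.0.0.1 : false

Derivation:
  unify Bool ~ Bool
y : b
\z._ : c -> b
y : b
\u._ : d -> b
  unify c -> b ~ d -> b
  unify c ~ d
  unify b ~ b
\y._ : b -> d -> b
  unify b -> d -> b ~ Bool -> e
  unify b ~ Bool
  unify d -> Bool ~ e
_ _ : d -> Bool
\x._ : a -> d -> Bool
  unify Int ~ Int
  unify Int ~ Int
  unify Int ~ Int
  unify Bool ~ Int
  FAIL: mismatch Bool ~ Int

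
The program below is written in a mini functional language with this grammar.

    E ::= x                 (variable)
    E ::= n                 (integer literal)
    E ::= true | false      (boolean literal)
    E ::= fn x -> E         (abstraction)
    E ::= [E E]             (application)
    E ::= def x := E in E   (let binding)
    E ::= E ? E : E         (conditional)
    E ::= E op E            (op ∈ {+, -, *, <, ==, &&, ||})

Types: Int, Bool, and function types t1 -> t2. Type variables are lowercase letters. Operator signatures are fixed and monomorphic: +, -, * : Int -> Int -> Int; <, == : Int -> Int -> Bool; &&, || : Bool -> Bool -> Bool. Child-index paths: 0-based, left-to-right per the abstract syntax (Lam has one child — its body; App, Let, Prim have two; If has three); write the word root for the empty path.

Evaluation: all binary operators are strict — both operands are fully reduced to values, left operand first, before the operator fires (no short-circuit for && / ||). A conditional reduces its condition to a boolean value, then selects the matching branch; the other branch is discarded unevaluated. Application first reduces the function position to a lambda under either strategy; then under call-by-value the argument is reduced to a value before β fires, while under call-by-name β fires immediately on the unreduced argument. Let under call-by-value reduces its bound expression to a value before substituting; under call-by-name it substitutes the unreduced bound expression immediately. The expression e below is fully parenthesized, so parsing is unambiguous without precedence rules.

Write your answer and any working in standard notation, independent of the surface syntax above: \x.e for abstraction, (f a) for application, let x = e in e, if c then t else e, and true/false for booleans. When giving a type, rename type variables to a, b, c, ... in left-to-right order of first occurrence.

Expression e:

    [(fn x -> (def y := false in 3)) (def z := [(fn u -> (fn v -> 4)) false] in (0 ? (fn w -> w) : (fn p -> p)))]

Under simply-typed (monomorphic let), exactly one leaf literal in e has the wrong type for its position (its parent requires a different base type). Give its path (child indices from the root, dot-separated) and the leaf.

Working:
let y : Bool
\x._ : a -> Int
\v._ : c -> Int
\u._ : b -> c -> Int
  unify b -> c -> Int ~ Bool -> d
  unify b ~ Bool
  unify c -> Int ~ d
_ _ : c -> Int
let z : c -> Int
  unify Int ~ Bool
  FAIL: mismatch Int ~ Bool

Answer: 1.1.0 : 0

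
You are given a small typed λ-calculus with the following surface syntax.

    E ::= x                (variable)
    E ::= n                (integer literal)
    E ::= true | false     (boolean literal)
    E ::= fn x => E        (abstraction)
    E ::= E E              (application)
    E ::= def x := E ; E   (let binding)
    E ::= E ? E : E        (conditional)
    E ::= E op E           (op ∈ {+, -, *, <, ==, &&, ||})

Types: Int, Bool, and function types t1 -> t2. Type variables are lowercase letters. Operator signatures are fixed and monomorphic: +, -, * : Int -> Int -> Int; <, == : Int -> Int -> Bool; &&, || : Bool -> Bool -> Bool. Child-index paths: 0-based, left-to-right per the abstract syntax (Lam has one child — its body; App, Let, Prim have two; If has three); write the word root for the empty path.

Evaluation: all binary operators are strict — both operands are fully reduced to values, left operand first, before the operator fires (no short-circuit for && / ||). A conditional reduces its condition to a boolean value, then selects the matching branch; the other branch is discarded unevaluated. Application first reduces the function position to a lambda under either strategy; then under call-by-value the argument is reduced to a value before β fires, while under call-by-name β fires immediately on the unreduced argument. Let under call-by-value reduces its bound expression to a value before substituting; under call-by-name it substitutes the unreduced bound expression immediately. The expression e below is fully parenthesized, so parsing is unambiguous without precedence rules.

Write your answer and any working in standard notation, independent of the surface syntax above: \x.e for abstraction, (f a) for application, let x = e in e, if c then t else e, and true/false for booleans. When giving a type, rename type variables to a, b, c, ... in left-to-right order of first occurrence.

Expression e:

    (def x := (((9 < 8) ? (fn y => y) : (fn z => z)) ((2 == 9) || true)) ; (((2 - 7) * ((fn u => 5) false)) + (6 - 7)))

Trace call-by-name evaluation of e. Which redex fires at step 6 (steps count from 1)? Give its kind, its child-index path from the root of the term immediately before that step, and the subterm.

Answer: delta at root : (-25 + -1)

Trace:
step 0: (let x = ((if (9 < 8) then (\y.y) else (\z.z)) ((2 == 9) || true)) in (((2 - 7) * ((\u.5) false)) + (6 - 7)))
step 1: [let@root] (((2 - 7) * ((\u.5) false)) + (6 - 7))
step 2: [delta@0.0] ((-5 * ((\u.5) false)) + (6 - 7))
step 3: [beta@0.1] ((-5 * 5) + (6 - 7))
step 4: [delta@0] (-25 + (6 - 7))
step 5: [delta@1] (-25 + -1)
step 6: [delta@root] -26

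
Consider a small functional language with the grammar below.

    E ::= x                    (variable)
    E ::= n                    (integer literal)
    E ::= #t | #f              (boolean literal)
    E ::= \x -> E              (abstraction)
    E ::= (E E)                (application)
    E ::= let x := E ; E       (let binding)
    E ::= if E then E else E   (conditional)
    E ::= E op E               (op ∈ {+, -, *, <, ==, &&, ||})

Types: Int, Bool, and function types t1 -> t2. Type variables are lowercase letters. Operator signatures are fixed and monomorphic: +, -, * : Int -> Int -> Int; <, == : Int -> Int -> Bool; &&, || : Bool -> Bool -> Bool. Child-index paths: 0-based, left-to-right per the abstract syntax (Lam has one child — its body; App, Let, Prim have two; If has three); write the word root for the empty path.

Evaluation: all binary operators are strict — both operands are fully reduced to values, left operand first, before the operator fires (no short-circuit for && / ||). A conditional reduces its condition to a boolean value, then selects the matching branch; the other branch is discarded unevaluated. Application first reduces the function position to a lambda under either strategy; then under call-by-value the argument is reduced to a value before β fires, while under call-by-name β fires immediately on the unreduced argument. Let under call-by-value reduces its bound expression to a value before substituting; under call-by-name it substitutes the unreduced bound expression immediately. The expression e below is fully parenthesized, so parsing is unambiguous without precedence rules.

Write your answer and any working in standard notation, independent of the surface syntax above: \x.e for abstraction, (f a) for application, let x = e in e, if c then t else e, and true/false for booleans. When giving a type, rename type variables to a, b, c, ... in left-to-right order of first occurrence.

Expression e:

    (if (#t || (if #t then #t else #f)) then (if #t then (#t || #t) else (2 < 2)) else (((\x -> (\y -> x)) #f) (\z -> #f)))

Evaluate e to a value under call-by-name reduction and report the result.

Answer: true

Derivation:
step 0: (if (true || (if true then true else false)) then (if true then (true || true) else (2 < 2)) else (((\x.(\y.x)) false) (\z.false)))
step 1: [if@0.1] (if (true || true) then (if true then (true || true) else (2 < 2)) else (((\x.(\y.x)) false) (\z.false)))
step 2: [delta@0] (if true then (if true then (true || true) else (2 < 2)) else (((\x.(\y.x)) false) (\z.false)))
step 3: [if@root] (if true then (true || true) else (2 < 2))
step 4: [if@root] (true || true)
step 5: [delta@root] true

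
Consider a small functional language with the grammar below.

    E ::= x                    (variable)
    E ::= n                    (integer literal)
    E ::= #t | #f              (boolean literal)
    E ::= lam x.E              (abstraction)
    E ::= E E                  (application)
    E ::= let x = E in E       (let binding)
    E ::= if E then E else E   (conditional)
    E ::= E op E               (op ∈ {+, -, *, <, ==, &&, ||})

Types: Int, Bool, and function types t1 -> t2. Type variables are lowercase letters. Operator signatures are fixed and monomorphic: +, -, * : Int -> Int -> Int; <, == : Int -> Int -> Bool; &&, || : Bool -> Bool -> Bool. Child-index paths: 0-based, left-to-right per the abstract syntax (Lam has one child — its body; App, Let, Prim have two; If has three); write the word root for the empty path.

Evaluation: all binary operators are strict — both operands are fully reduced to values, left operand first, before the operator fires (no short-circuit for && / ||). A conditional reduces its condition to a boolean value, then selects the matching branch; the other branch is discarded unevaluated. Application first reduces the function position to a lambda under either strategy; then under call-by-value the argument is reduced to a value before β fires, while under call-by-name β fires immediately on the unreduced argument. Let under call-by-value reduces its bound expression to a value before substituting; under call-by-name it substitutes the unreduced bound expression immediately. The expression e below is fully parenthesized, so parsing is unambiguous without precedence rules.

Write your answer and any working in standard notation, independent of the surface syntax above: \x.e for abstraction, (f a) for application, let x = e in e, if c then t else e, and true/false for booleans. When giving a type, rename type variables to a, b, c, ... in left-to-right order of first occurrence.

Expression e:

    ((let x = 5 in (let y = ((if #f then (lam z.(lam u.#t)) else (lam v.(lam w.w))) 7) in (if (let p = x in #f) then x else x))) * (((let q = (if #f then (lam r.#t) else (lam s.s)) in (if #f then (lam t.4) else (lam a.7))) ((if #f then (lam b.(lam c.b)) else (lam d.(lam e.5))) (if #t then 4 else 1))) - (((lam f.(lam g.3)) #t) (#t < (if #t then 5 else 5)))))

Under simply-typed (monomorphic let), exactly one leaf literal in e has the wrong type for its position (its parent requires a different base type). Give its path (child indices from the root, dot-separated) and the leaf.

Answer: 1.1.1.0 : true

Trace:
let x : Int
  unify Bool ~ Bool
\u._ : b -> Bool
\z._ : a -> b -> Bool
w : d
\w._ : d -> d
\v._ : c -> d -> d
  unify a -> b -> Bool ~ c -> d -> d
  unify a ~ c
  unify b -> Bool ~ d -> d
  unify b ~ d
  unify Bool ~ d
  unify c -> Bool -> Bool ~ Int -> e
  unify c ~ Int
  unify Bool -> Bool ~ e
_ _ : Bool -> Bool
let y : Bool -> Bool
x : Int
let p : Int
  unify Bool ~ Bool
x : Int
x : Int
  unify Int ~ Int
  unify Int ~ Int
  unify Bool ~ Bool
\r._ : f -> Bool
s : g
\s._ : g -> g
  unify f -> Bool ~ g -> g
  unify f ~ g
  unify Bool ~ g
let q : Bool -> Bool
  unify Bool ~ Bool
\t._ : h -> Int
\a._ : i -> Int
  unify h -> Int ~ i -> Int
  unify h ~ i
  unify Int ~ Int
  unify Bool ~ Bool
b : j
\c._ : k -> j
\b._ : j -> k -> j
\e._ : m -> Int
\d._ : l -> m -> Int
  unify j -> k -> j ~ l -> m -> Int
  unify j ~ l
  unify k -> l ~ m -> Int
  unify k ~ m
  unify l ~ Int
  unify Bool ~ Bool
  unify Int ~ Int
  unify Int -> m -> Int ~ Int -> n
  unify Int ~ Int
  unify m -> Int ~ n
_ _ : m -> Int
  unify i -> Int ~ (m -> Int) -> o
  unify i ~ m -> Int
  unify Int ~ o
_ _ : Int
  unify Int ~ Int
\g._ : q -> Int
\f._ : p -> q -> Int
  unify p -> q -> Int ~ Bool -> r
  unify p ~ Bool
  unify q -> Int ~ r
_ _ : q -> Int
  unify Bool ~ Int
  FAIL: mismatch Bool ~ Int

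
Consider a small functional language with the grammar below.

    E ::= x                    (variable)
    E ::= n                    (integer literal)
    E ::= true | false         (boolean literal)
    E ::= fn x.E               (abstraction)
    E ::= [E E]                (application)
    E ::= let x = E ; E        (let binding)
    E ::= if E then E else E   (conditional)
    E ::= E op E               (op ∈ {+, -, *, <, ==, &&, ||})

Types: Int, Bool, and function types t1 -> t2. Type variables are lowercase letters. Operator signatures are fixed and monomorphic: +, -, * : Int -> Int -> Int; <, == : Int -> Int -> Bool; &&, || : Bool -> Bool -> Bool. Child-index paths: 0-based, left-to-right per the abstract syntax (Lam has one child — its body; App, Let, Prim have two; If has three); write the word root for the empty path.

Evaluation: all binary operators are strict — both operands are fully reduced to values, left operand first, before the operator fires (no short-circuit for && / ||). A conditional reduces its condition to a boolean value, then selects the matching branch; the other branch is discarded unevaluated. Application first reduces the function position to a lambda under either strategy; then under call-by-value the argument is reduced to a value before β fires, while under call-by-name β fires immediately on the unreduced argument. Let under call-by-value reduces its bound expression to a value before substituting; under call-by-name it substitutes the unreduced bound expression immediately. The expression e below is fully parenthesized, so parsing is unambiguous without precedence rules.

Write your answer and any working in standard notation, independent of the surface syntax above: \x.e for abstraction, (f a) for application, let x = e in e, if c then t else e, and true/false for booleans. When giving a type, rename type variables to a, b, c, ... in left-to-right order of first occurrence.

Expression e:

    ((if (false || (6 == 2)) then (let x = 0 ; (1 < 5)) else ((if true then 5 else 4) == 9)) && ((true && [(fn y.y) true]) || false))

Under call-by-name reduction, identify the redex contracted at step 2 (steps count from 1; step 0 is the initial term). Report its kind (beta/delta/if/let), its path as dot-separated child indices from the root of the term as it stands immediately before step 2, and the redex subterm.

Working:
step 0: ((if (false || (6 == 2)) then (let x = 0 in (1 < 5)) else ((if true then 5 else 4) == 9)) && ((true && ((\y.y) true)) || false))
step 1: [delta@0.0.1] ((if (false || false) then (let x = 0 in (1 < 5)) else ((if true then 5 else 4) == 9)) && ((true && ((\y.y) true)) || false))
step 2: [delta@0.0] ((if false then (let x = 0 in (1 < 5)) else ((if true then 5 else 4) == 9)) && ((true && ((\y.y) true)) || false))

Answer: delta at 0.0 : (false || false)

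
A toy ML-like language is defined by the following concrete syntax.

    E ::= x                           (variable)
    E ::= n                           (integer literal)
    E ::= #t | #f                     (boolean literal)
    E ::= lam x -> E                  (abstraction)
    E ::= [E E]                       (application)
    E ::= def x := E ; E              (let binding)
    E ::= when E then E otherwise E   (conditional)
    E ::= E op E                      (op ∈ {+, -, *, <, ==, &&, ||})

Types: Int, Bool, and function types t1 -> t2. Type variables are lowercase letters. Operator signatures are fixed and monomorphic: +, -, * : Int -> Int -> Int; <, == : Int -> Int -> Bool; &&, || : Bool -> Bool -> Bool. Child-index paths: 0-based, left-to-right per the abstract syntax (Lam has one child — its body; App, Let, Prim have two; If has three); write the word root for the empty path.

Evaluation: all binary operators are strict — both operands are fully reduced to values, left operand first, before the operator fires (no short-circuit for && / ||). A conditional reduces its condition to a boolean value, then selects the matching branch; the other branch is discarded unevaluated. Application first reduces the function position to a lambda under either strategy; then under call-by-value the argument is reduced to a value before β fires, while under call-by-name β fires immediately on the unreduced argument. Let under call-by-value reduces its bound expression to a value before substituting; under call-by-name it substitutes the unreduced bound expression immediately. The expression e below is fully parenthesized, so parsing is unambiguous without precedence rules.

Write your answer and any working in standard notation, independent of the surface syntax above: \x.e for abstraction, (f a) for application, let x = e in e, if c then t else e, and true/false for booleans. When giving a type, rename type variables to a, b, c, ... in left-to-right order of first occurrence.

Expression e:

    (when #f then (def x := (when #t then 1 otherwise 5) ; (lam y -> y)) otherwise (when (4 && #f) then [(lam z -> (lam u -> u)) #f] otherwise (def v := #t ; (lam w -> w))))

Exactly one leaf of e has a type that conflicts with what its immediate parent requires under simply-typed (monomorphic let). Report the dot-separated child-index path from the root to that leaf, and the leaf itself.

Derivation:
  unify Bool ~ Bool
  unify Bool ~ Bool
  unify Int ~ Int
let x : Int
y : a
\y._ : a -> a
  unify Int ~ Bool
  FAIL: mismatch Int ~ Bool

Answer: 2.0.0 : 4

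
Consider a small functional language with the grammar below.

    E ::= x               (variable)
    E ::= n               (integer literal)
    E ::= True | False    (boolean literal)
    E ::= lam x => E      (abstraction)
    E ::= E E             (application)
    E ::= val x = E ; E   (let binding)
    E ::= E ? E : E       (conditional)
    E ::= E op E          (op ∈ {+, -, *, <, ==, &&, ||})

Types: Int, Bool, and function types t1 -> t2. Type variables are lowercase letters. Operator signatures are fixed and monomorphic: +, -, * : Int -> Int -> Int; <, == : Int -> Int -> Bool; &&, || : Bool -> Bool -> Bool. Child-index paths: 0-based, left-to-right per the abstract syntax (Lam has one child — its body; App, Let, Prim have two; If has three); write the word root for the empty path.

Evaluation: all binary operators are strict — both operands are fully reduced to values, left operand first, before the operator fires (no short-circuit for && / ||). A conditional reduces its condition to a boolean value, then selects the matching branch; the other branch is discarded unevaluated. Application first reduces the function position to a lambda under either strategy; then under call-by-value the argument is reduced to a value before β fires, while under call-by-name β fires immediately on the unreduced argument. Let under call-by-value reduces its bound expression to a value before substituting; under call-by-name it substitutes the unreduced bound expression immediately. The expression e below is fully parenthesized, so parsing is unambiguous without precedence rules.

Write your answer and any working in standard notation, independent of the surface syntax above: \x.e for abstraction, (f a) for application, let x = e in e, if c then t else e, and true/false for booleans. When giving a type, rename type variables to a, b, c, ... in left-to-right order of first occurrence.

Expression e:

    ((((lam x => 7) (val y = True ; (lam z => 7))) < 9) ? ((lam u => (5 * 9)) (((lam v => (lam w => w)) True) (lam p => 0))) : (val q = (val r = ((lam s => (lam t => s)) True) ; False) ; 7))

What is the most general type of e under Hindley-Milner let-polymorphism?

Answer: Int

Derivation:
\x._ : a -> Int
let y : Bool
\z._ : b -> Int
  unify a -> Int ~ (b -> Int) -> c
  unify a ~ b -> Int
  unify Int ~ c
_ _ : Int
  unify Int ~ Int
  unify Int ~ Int
  unify Bool ~ Bool
  unify Int ~ Int
  unify Int ~ Int
\u._ : d -> Int
w : f
\w._ : f -> f
\v._ : e -> f -> f
  unify e -> f -> f ~ Bool -> g
  unify e ~ Bool
  unify f -> f ~ g
_ _ : f -> f
\p._ : h -> Int
  unify f -> f ~ (h -> Int) -> i
  unify f ~ h -> Int
  unify h -> Int ~ i
_ _ : h -> Int
  unify d -> Int ~ (h -> Int) -> j
  unify d ~ h -> Int
  unify Int ~ j
_ _ : Int
s : k
\t._ : l -> k
\s._ : k -> l -> k
  unify k -> l -> k ~ Bool -> m
  unify k ~ Bool
  unify l -> Bool ~ m
_ _ : l -> Bool
let r : forall. l -> Bool
let q : Bool
  unify Int ~ Int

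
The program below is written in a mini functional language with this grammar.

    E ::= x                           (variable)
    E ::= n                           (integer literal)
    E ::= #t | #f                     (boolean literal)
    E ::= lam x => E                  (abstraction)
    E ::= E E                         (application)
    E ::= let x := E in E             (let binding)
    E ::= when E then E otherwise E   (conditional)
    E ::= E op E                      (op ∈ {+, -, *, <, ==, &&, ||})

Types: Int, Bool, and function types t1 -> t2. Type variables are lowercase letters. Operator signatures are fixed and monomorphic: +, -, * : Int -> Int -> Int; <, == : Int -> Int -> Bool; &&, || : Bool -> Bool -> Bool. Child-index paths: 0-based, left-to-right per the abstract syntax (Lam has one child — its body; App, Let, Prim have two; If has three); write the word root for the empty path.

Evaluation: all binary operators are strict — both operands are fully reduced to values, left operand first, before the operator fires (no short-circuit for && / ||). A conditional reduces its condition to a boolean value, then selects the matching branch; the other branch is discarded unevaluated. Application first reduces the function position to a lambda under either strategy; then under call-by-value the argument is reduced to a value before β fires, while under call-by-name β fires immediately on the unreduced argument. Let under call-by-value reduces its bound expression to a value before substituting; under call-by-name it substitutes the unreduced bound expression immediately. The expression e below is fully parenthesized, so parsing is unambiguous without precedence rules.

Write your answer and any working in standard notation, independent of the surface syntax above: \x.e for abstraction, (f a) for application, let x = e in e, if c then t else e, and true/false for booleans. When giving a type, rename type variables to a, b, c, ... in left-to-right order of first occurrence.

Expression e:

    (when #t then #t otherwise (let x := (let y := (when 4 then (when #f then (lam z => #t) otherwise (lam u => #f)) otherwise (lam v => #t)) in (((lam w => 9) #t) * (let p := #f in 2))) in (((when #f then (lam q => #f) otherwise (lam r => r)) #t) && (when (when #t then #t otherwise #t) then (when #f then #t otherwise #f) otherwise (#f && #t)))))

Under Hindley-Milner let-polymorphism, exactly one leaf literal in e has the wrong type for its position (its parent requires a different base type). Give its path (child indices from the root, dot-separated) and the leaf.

Working:
  unify Bool ~ Bool
  unify Int ~ Bool
  FAIL: mismatch Int ~ Bool

Answer: 2.0.0.0 : 4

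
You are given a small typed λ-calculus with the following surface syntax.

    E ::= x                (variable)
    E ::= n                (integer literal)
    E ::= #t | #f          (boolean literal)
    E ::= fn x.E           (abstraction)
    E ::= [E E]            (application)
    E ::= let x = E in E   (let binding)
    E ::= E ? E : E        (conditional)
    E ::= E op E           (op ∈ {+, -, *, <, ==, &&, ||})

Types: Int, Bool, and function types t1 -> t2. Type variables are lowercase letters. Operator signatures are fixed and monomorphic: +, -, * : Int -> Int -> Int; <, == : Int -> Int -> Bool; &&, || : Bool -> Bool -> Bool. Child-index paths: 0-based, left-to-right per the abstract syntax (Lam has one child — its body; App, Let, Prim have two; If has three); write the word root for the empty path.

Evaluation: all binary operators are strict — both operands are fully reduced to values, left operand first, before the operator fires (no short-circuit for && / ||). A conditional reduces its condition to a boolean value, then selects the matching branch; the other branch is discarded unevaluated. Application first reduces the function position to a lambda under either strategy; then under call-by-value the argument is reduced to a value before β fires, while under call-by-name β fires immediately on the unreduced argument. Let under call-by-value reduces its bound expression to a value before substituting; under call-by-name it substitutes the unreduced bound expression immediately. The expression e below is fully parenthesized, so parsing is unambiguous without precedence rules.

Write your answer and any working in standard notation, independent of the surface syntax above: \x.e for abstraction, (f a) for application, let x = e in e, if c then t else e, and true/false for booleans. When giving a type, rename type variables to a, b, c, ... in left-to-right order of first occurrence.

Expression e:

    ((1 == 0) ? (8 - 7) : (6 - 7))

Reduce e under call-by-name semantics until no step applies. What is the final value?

Working:
step 0: (if (1 == 0) then (8 - 7) else (6 - 7))
step 1: [delta@0] (if false then (8 - 7) else (6 - 7))
step 2: [if@root] (6 - 7)
step 3: [delta@root] -1

Answer: -1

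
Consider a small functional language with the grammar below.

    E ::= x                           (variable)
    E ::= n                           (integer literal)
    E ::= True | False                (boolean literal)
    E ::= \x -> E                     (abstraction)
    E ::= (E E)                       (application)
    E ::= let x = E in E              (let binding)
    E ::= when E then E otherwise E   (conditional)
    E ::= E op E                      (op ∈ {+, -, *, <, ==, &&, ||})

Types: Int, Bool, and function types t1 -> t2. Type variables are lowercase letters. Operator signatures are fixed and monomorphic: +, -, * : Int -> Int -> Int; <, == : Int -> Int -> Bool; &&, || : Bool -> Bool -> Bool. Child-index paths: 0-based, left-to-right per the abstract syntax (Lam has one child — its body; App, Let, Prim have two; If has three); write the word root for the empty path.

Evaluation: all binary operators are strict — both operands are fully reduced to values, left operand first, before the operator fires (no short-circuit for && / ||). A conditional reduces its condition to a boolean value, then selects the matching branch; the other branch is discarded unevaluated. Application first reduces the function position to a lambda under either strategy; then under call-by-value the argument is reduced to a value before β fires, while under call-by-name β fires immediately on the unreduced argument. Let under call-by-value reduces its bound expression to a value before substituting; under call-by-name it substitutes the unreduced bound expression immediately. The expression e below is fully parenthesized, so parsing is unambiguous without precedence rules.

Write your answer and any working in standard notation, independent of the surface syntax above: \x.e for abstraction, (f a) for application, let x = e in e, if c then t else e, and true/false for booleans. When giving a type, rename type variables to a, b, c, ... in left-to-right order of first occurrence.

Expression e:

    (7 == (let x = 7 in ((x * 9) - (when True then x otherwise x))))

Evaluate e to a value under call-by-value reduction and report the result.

Answer: false

Derivation:
step 0: (7 == (let x = 7 in ((x * 9) - (if true then x else x))))
step 1: [let@1] (7 == ((7 * 9) - (if true then 7 else 7)))
step 2: [delta@1.0] (7 == (63 - (if true then 7 else 7)))
step 3: [if@1.1] (7 == (63 - 7))
step 4: [delta@1] (7 == 56)
step 5: [delta@root] false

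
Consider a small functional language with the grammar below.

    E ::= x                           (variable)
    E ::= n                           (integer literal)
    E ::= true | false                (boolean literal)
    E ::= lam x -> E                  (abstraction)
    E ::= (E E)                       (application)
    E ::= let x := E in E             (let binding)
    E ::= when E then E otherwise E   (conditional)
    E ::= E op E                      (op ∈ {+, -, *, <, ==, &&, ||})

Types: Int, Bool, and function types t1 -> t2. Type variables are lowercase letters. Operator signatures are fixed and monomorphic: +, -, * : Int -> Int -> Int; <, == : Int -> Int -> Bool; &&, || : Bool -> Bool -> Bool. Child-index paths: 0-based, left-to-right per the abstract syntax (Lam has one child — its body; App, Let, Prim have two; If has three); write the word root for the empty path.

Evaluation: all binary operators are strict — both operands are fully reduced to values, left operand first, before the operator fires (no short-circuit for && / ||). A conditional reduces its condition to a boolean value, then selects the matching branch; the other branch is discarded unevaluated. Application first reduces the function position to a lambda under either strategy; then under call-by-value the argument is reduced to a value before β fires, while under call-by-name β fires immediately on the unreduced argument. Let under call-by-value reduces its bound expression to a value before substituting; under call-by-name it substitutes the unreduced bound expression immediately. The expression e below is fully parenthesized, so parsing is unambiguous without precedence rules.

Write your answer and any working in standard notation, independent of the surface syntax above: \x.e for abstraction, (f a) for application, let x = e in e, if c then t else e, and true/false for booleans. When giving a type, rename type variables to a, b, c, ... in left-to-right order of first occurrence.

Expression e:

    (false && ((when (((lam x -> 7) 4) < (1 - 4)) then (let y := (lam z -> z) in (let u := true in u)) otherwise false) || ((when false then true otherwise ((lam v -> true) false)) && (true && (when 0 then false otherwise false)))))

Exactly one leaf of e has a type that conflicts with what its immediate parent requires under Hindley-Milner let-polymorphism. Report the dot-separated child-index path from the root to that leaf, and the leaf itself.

Answer: 1.1.1.1.0 : 0

Trace:
  unify Bool ~ Bool
\x._ : a -> Int
  unify a -> Int ~ Int -> b
  unify a ~ Int
  unify Int ~ b
_ _ : Int
  unify Int ~ Int
  unify Int ~ Int
  unify Int ~ Int
  unify Int ~ Int
  unify Bool ~ Bool
z : c
\z._ : c -> c
let y : forall. c -> c
let u : Bool
u : Bool
  unify Bool ~ Bool
  unify Bool ~ Bool
  unify Bool ~ Bool
\v._ : d -> Bool
  unify d -> Bool ~ Bool -> e
  unify d ~ Bool
  unify Bool ~ e
_ _ : Bool
  unify Bool ~ Bool
  unify Bool ~ Bool
  unify Bool ~ Bool
  unify Int ~ Bool
  FAIL: mismatch Int ~ Bool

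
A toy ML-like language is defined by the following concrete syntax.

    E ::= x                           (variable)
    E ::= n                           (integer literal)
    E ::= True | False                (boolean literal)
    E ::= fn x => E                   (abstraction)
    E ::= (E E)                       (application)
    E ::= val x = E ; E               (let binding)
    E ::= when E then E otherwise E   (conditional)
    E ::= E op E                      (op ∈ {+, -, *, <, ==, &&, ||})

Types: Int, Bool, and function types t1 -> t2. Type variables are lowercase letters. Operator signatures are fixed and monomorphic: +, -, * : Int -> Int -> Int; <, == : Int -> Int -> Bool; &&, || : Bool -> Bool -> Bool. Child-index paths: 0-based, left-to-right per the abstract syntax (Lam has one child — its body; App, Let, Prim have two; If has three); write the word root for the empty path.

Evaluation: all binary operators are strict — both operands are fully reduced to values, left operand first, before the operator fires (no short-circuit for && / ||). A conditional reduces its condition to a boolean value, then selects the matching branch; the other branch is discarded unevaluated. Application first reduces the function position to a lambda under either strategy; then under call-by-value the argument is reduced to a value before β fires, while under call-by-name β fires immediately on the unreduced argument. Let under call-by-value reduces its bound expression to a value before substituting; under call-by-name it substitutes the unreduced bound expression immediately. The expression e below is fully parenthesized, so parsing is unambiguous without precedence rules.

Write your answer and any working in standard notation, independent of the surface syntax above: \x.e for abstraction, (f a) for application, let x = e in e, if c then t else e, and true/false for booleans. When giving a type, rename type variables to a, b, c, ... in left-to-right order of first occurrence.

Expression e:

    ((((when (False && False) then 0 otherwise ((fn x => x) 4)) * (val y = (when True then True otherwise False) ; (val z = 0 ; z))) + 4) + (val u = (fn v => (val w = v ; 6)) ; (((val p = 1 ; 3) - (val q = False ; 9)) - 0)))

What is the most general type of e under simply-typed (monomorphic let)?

Trace:
  unify Bool ~ Bool
  unify Bool ~ Bool
  unify Bool ~ Bool
x : a
\x._ : a -> a
  unify a -> a ~ Int -> b
  unify a ~ Int
  unify Int ~ b
_ _ : Int
  unify Int ~ Int
  unify Int ~ Int
  unify Bool ~ Bool
  unify Bool ~ Bool
let y : Bool
let z : Int
z : Int
  unify Int ~ Int
  unify Int ~ Int
  unify Int ~ Int
  unify Int ~ Int
v : c
let w : c
\v._ : c -> Int
let u : c -> Int
let p : Int
  unify Int ~ Int
let q : Bool
  unify Int ~ Int
  unify Int ~ Int
  unify Int ~ Int
  unify Int ~ Int

Answer: Int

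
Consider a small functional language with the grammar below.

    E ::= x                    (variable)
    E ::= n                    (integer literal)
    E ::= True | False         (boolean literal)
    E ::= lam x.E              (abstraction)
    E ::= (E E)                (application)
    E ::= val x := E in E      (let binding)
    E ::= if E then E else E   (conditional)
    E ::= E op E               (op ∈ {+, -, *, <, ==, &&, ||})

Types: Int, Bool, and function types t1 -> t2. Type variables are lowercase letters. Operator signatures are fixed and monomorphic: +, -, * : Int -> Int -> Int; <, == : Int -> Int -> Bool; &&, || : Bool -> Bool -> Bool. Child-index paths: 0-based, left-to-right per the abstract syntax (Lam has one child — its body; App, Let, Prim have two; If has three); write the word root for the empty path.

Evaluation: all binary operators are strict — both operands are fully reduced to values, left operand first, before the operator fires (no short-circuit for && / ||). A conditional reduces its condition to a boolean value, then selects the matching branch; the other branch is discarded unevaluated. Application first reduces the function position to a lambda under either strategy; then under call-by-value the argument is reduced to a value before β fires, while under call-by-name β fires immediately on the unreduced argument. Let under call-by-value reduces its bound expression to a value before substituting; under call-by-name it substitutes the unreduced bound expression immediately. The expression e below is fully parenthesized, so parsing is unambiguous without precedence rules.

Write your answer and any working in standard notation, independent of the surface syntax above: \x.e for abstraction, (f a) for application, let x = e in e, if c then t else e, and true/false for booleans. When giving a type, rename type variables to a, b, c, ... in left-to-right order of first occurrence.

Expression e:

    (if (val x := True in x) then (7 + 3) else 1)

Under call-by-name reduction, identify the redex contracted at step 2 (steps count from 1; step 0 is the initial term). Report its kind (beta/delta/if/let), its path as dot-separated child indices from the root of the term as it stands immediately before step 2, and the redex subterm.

Working:
step 0: (if (let x = true in x) then (7 + 3) else 1)
step 1: [let@0] (if true then (7 + 3) else 1)
step 2: [if@root] (7 + 3)

Answer: if at root : (if true then (7 + 3) else 1)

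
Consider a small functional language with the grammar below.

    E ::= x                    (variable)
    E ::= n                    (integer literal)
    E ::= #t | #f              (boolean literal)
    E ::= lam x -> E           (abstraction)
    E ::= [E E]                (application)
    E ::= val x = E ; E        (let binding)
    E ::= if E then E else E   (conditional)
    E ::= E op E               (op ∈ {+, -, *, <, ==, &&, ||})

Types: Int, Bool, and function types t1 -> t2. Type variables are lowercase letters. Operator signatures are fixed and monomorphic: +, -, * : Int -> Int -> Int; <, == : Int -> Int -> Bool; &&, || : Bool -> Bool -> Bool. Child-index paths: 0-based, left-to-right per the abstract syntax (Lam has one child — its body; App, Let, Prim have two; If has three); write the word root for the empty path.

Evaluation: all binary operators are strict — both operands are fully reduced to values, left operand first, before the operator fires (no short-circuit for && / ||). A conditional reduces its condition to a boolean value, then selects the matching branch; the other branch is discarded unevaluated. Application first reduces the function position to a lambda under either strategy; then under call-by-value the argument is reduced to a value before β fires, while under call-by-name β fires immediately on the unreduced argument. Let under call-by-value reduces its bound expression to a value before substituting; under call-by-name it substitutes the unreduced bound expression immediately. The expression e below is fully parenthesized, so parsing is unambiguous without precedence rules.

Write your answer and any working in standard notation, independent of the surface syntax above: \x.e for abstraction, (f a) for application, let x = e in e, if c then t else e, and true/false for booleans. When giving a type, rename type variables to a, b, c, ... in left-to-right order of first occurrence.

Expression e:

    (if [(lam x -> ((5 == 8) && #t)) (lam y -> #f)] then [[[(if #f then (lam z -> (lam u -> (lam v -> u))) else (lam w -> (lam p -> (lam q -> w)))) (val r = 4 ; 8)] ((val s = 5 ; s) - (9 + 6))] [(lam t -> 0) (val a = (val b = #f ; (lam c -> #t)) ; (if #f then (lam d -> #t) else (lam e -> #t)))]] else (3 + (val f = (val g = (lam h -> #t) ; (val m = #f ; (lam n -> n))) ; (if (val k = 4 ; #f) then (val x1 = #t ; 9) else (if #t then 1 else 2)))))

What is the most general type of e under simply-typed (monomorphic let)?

Working:
  unify Int ~ Int
  unify Int ~ Int
  unify Bool ~ Bool
  unify Bool ~ Bool
\x._ : a -> Bool
\y._ : b -> Bool
  unify a -> Bool ~ (b -> Bool) -> c
  unify a ~ b -> Bool
  unify Bool ~ c
_ _ : Bool
  unify Bool ~ Bool
  unify Bool ~ Bool
u : e
\v._ : f -> e
\u._ : e -> f -> e
\z._ : d -> e -> f -> e
w : g
\q._ : i -> g
\p._ : h -> i -> g
\w._ : g -> h -> i -> g
  unify d -> e -> f -> e ~ g -> h -> i -> g
  unify d ~ g
  unify e -> f -> e ~ h -> i -> g
  unify e ~ h
  unify f -> h ~ i -> g
  unify f ~ i
  unify h ~ g
let r : Int
  unify g -> g -> i -> g ~ Int -> j
  unify g ~ Int
  unify Int -> i -> Int ~ j
_ _ : Int -> i -> Int
let s : Int
s : Int
  unify Int ~ Int
  unify Int ~ Int
  unify Int ~ Int
  unify Int ~ Int
  unify Int -> i -> Int ~ Int -> k
  unify Int ~ Int
  unify i -> Int ~ k
_ _ : i -> Int
\t._ : l -> Int
let b : Bool
\c._ : m -> Bool
let a : m -> Bool
  unify Bool ~ Bool
\d._ : n -> Bool
\e._ : o -> Bool
  unify n -> Bool ~ o -> Bool
  unify n ~ o
  unify Bool ~ Bool
  unify l -> Int ~ (o -> Bool) -> p
  unify l ~ o -> Bool
  unify Int ~ p
_ _ : Int
  unify i -> Int ~ Int -> q
  unify i ~ Int
  unify Int ~ q
_ _ : Int
  unify Int ~ Int
\h._ : r -> Bool
let g : r -> Bool
let m : Bool
n : s
\n._ : s -> s
let f : s -> s
let k : Int
  unify Bool ~ Bool
let x1 : Bool
  unify Bool ~ Bool
  unify Int ~ Int
  unify Int ~ Int
  unify Int ~ Int
  unify Int ~ Int

Answer: Int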